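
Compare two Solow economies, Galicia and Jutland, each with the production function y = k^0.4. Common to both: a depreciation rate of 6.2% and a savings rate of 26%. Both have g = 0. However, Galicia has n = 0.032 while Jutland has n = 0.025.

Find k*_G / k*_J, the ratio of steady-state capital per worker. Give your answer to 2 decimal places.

Steady-state k* = [s/(n + δ)]^(1/(1−α)), so the ratio is [ (s_G/(n + δ)_G) / (s_J/(n + δ)_J) ]^1.6667.
s_G/(n + δ)_G = 0.26/0.094 = 2.7660; s_J/(n + δ)_J = 0.26/0.087 = 2.9885.
Ratio = (2.7660/2.9885)^1.6667 = 0.9255^1.6667 ≈ 0.8789

ratio ≈ 0.88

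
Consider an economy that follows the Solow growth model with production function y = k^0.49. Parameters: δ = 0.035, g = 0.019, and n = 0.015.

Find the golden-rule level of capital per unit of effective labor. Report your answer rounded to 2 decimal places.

k_gold ≈ 46.70

The golden rule sets f'(k) = n + g + δ, i.e. α·k^(α−1) = n + g + δ.
So k^(1−α) = α / (n + g + δ) = 0.49 / 0.069 = 7.1014.
k_gold = 7.1014^(1/0.51) ≈ 46.6984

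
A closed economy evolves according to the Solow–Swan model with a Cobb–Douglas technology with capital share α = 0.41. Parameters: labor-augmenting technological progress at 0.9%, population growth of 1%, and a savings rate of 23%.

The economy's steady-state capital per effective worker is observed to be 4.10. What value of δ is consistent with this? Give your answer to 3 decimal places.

δ ≈ 0.081

In steady state, investment equals break-even investment: s·k^α = (n + g + δ)·k.
So s / (n + g + δ) = (k*)^(1−α) = 4.10^0.59 = 2.2990.
Therefore n + g + δ = s / 2.2990 = 0.23 / 2.2990 = 0.1000, so δ = 0.1000 − 0.019 = 0.0810.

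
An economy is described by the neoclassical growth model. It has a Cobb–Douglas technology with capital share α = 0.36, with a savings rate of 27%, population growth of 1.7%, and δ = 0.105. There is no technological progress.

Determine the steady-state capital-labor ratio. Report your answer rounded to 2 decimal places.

k* = 3.46

Steady state requires s·f(k) = (n + δ)·k, i.e. s·k^α = (n + δ)·k.
Rearranging, k^(1−α) = s / (n + δ).
k^0.64 = 0.27 / (0.017 + 0.105) = 0.27 / 0.122 = 2.2131
k* = 2.2131^(1/0.64) ≈ 3.4599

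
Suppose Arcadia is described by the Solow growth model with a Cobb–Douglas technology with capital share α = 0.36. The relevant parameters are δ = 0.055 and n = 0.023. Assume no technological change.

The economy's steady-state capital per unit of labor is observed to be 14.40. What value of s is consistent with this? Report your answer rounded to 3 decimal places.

s ≈ 0.430

In steady state, investment equals break-even investment: s·k^α = (n + δ)·k.
So s / (n + δ) = (k*)^(1−α) = 14.40^0.64 = 5.5125.
Therefore s = 5.5125 × (n + δ) = 5.5125 × 0.078 = 0.4300.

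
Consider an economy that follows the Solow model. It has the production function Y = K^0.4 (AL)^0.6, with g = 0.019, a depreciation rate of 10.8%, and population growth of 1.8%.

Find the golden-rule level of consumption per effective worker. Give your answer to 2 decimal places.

At the golden rule, f'(k) = n + g + δ, so α·k^(α−1) = n + g + δ and k_gold = (α/(n + g + δ))^(1/(1−α)).
k_gold = (0.4/0.145)^(1/0.6) = 2.7586^1.6667 ≈ 5.4262
c_gold = f(k_gold) − (n + g + δ)·k_gold = 1.9670 − 0.145×5.4262 ≈ 1.1802

c_gold ≈ 1.18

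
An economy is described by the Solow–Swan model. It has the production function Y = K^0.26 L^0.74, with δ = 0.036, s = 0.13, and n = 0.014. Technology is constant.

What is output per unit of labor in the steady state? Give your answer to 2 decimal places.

Steady state requires s·f(k) = (n + δ)·k, i.e. s·k^α = (n + δ)·k.
Rearranging, k^(1−α) = s / (n + δ).
k^0.74 = 0.13 / (0.014 + 0.036) = 0.13 / 0.050 = 2.6000
k* = 2.6000^(1/0.74) ≈ 3.6373
y* = (k*)^α = 3.6373^0.26 ≈ 1.3990

y* = 1.40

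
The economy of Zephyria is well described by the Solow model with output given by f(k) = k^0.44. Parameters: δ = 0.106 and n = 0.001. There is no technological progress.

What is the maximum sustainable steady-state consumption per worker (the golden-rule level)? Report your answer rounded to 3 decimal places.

At the golden rule, f'(k) = n + δ, so α·k^(α−1) = n + δ and k_gold = (α/(n + δ))^(1/(1−α)).
k_gold = (0.44/0.107)^(1/0.56) = 4.1121^1.7857 ≈ 12.4892
c_gold = f(k_gold) − (n + δ)·k_gold = 3.0372 − 0.107×12.4892 ≈ 1.7009

c_gold ≈ 1.701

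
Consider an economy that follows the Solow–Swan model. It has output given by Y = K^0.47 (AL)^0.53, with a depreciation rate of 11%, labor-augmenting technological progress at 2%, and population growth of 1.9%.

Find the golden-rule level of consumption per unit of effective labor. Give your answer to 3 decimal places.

c_gold ≈ 1.468

At the golden rule, f'(k) = n + g + δ, so α·k^(α−1) = n + g + δ and k_gold = (α/(n + g + δ))^(1/(1−α)).
k_gold = (0.47/0.149)^(1/0.53) = 3.1544^1.8868 ≈ 8.7369
c_gold = f(k_gold) − (n + g + δ)·k_gold = 2.7697 − 0.149×8.7369 ≈ 1.4679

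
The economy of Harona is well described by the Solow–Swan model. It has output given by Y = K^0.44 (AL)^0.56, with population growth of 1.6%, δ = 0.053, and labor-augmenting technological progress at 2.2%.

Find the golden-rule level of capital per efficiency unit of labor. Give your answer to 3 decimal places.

k_gold ≈ 16.679

The golden rule sets f'(k) = n + g + δ, i.e. α·k^(α−1) = n + g + δ.
So k^(1−α) = α / (n + g + δ) = 0.44 / 0.091 = 4.8352.
k_gold = 4.8352^(1/0.56) ≈ 16.6789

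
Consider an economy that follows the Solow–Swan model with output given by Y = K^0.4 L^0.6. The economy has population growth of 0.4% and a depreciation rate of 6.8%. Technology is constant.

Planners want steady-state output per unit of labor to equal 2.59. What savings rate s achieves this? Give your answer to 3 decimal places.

s ≈ 0.300

At the steady state, Δk = 0, so s·k^α = (n + δ)·k.
Since y* = [s/(n + δ)]^(α/(1−α)), we have s/(n + δ) = (y*)^((1−α)/α) = 2.59^1.5 = 4.1682.
Therefore s = 4.1682 × (n + δ) = 4.1682 × 0.072 = 0.3001.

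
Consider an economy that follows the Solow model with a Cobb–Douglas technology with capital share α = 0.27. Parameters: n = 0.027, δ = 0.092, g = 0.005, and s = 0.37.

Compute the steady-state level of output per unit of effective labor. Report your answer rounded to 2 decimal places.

y* ≈ 1.50

In steady state, investment equals break-even investment: s·k^α = (n + g + δ)·k.
Dividing both sides by k: k^(1−α) = s / (n + g + δ).
k^0.73 = 0.37 / (0.027 + 0.005 + 0.092) = 0.37 / 0.124 = 2.9839
k* = 2.9839^(1/0.73) ≈ 4.4708
y* = (k*)^α = 4.4708^0.27 ≈ 1.4983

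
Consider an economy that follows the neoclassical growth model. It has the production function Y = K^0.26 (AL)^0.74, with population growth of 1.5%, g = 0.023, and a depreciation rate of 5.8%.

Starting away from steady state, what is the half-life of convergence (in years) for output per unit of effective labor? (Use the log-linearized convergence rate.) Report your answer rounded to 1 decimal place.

about 9.8 years

Near the steady state the convergence rate is λ = (1 − α)(n + g + δ).
λ = (1 − 0.26) × 0.096 = 0.74 × 0.096 = 0.07104
Half-life = ln 2 / λ = 0.6931 / 0.07104 ≈ 9.76 years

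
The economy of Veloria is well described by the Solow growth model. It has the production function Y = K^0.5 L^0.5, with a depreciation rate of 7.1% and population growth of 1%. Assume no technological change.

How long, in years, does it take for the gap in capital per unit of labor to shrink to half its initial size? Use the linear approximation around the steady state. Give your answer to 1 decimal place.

Near the steady state the convergence rate is λ = (1 − α)(n + δ).
λ = (1 − 0.5) × 0.081 = 0.5 × 0.081 = 0.0405
Half-life = ln 2 / λ = 0.6931 / 0.0405 ≈ 17.11 years

half-life ≈ 17.1 years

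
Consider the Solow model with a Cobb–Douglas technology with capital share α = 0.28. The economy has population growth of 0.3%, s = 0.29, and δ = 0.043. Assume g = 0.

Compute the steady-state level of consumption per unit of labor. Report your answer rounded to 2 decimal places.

c* = 1.45

In steady state, investment equals break-even investment: s·k^α = (n + δ)·k.
Dividing both sides by k: k^(1−α) = s / (n + δ).
k^0.72 = 0.29 / (0.003 + 0.043) = 0.29 / 0.046 = 6.3043
k* = 6.3043^(1/0.72) ≈ 12.9005
y* = (k*)^α = 12.9005^0.28 ≈ 2.0463
c* = (1 − s)·y* = (1 − 0.29) × 2.0463 ≈ 1.4529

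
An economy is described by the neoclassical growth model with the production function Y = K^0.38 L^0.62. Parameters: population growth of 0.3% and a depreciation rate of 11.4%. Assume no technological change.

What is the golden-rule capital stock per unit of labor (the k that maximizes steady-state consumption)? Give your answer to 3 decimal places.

The golden rule sets f'(k) = n + δ, i.e. α·k^(α−1) = n + δ.
So k^(1−α) = α / (n + δ) = 0.38 / 0.117 = 3.2479.
k_gold = 3.2479^(1/0.62) ≈ 6.6860

k_gold ≈ 6.686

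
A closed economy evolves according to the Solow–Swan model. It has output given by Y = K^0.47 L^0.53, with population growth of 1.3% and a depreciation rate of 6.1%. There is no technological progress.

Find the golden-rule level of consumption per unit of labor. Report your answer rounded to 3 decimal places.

At the golden rule, f'(k) = n + δ, so α·k^(α−1) = n + δ and k_gold = (α/(n + δ))^(1/(1−α)).
k_gold = (0.47/0.074)^(1/0.53) = 6.3514^1.8868 ≈ 32.7231
c_gold = f(k_gold) − (n + δ)·k_gold = 5.1521 − 0.074×32.7231 ≈ 2.7306

c_gold ≈ 2.731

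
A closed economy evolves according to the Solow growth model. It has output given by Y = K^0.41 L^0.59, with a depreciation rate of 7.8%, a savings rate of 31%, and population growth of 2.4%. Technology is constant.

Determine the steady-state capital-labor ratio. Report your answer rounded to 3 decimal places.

k* ≈ 6.580

At the steady state, Δk = 0, so s·k^α = (n + δ)·k.
Rearranging, k^(1−α) = s / (n + δ).
k^0.59 = 0.31 / (0.024 + 0.078) = 0.31 / 0.102 = 3.0392
k* = 3.0392^(1/0.59) ≈ 6.5802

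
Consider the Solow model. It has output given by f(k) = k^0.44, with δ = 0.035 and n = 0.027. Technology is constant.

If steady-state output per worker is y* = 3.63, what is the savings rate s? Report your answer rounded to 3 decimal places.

Steady state requires s·f(k) = (n + δ)·k, i.e. s·k^α = (n + δ)·k.
Since y* = [s/(n + δ)]^(α/(1−α)), we have s/(n + δ) = (y*)^((1−α)/α) = 3.63^1.2727 = 5.1593.
Therefore s = 5.1593 × (n + δ) = 5.1593 × 0.062 = 0.3199.

s ≈ 0.320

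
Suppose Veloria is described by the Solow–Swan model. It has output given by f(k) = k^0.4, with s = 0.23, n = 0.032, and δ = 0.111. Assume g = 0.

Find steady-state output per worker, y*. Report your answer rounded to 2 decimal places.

Steady state requires s·f(k) = (n + δ)·k, i.e. s·k^α = (n + δ)·k.
Rearranging, k^(1−α) = s / (n + δ).
k^0.6 = 0.23 / (0.032 + 0.111) = 0.23 / 0.143 = 1.6084
k* = 1.6084^(1/0.6) ≈ 2.2080
y* = (k*)^α = 2.2080^0.4 ≈ 1.3728

y* = 1.37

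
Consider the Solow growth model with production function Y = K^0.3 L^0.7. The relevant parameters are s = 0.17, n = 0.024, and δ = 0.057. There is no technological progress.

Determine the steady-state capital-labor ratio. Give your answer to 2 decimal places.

k* = 2.88

In steady state, investment equals break-even investment: s·k^α = (n + δ)·k.
Rearranging, k^(1−α) = s / (n + δ).
k^0.7 = 0.17 / (0.024 + 0.057) = 0.17 / 0.081 = 2.0988
k* = 2.0988^(1/0.7) ≈ 2.8838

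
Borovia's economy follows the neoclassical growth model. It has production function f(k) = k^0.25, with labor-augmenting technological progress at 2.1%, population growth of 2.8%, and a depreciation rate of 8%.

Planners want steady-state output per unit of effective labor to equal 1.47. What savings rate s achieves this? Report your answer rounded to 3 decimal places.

s ≈ 0.410

Steady state requires s·f(k) = (n + g + δ)·k, i.e. s·k^α = (n + g + δ)·k.
Since y* = [s/(n + g + δ)]^(α/(1−α)), we have s/(n + g + δ) = (y*)^((1−α)/α) = 1.47^3 = 3.1765.
Therefore s = 3.1765 × (n + g + δ) = 3.1765 × 0.129 = 0.4098.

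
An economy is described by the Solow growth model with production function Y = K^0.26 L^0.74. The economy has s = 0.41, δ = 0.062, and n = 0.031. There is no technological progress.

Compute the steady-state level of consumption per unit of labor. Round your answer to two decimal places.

c* = 0.99

Steady state requires s·f(k) = (n + δ)·k, i.e. s·k^α = (n + δ)·k.
Dividing both sides by k: k^(1−α) = s / (n + δ).
k^0.74 = 0.41 / (0.031 + 0.062) = 0.41 / 0.093 = 4.4086
k* = 4.4086^(1/0.74) ≈ 7.4247
y* = (k*)^α = 7.4247^0.26 ≈ 1.6841
c* = (1 − s)·y* = (1 − 0.41) × 1.6841 ≈ 0.9936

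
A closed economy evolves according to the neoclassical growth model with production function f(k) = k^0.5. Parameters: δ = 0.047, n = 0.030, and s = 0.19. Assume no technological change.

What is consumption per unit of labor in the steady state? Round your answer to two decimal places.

Steady state requires s·f(k) = (n + δ)·k, i.e. s·k^α = (n + δ)·k.
Dividing both sides by k: k^(1−α) = s / (n + δ).
k^0.5 = 0.19 / (0.030 + 0.047) = 0.19 / 0.077 = 2.4675
k* = 2.4675^(1/0.5) ≈ 6.0886
y* = (k*)^α = 6.0886^0.5 ≈ 2.4675
c* = (1 − s)·y* = (1 − 0.19) × 2.4675 ≈ 1.9987

c* ≈ 2.00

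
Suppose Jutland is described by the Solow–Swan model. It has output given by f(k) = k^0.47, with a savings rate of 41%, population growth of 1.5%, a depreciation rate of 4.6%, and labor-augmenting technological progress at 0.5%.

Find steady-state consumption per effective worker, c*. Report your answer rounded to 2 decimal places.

c* = 2.98

In steady state, investment equals break-even investment: s·k^α = (n + g + δ)·k.
Dividing both sides by k: k^(1−α) = s / (n + g + δ).
k^0.53 = 0.41 / (0.015 + 0.005 + 0.046) = 0.41 / 0.066 = 6.2121
k* = 6.2121^(1/0.53) ≈ 31.3817
y* = (k*)^α = 31.3817^0.47 ≈ 5.0517
c* = (1 − s)·y* = (1 − 0.41) × 5.0517 ≈ 2.9805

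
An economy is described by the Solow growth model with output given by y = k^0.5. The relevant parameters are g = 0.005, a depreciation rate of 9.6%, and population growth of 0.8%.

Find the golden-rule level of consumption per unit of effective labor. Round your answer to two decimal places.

At the golden rule, f'(k) = n + g + δ, so α·k^(α−1) = n + g + δ and k_gold = (α/(n + g + δ))^(1/(1−α)).
k_gold = (0.5/0.109)^(1/0.5) = 4.5872^2 ≈ 21.0424
c_gold = f(k_gold) − (n + g + δ)·k_gold = 4.5872 − 0.109×21.0424 ≈ 2.2936

c_gold ≈ 2.29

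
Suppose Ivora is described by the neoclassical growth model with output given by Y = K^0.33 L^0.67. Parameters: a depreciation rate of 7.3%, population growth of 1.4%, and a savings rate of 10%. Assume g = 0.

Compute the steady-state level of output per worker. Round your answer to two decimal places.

y* = 1.07

At the steady state, Δk = 0, so s·k^α = (n + δ)·k.
Dividing both sides by k: k^(1−α) = s / (n + δ).
k^0.67 = 0.10 / (0.014 + 0.073) = 0.10 / 0.087 = 1.1494
k* = 1.1494^(1/0.67) ≈ 1.2310
y* = (k*)^α = 1.2310^0.33 ≈ 1.0710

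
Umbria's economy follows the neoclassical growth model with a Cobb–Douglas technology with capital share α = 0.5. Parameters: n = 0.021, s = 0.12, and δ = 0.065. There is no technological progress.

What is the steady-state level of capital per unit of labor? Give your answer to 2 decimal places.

k* ≈ 1.95

Steady state requires s·f(k) = (n + δ)·k, i.e. s·k^α = (n + δ)·k.
Dividing both sides by k: k^(1−α) = s / (n + δ).
k^0.5 = 0.12 / (0.021 + 0.065) = 0.12 / 0.086 = 1.3953
k* = 1.3953^(1/0.5) ≈ 1.9469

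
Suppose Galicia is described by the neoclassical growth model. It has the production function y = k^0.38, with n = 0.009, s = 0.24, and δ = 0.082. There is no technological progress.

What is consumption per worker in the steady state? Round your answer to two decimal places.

c* = 1.38

In steady state, investment equals break-even investment: s·k^α = (n + δ)·k.
Rearranging, k^(1−α) = s / (n + δ).
k^0.62 = 0.24 / (0.009 + 0.082) = 0.24 / 0.091 = 2.6374
k* = 2.6374^(1/0.62) ≈ 4.7788
y* = (k*)^α = 4.7788^0.38 ≈ 1.8119
c* = (1 − s)·y* = (1 − 0.24) × 1.8119 ≈ 1.3770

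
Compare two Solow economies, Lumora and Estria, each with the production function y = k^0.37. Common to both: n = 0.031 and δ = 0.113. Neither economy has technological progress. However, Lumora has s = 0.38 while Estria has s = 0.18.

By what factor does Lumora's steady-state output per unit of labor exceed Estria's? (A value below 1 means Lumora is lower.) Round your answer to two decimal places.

Steady-state y* = [s/(n + δ)]^(α/(1−α)), so the ratio is [ (s_L/(n + δ)_L) / (s_E/(n + δ)_E) ]^0.5873.
s_L/(n + δ)_L = 0.38/0.144 = 2.6389; s_E/(n + δ)_E = 0.18/0.144 = 1.2500.
Ratio = (2.6389/1.2500)^0.5873 = 2.1111^0.5873 ≈ 1.5509

y*_L / y*_E ≈ 1.55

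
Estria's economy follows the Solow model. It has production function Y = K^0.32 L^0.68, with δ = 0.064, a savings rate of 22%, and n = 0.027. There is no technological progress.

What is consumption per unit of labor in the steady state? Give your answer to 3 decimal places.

c* = 1.182

Steady state requires s·f(k) = (n + δ)·k, i.e. s·k^α = (n + δ)·k.
Dividing both sides by k: k^(1−α) = s / (n + δ).
k^0.68 = 0.22 / (0.027 + 0.064) = 0.22 / 0.091 = 2.4176
k* = 2.4176^(1/0.68) ≈ 3.6627
y* = (k*)^α = 3.6627^0.32 ≈ 1.5150
c* = (1 − s)·y* = (1 − 0.22) × 1.5150 ≈ 1.1817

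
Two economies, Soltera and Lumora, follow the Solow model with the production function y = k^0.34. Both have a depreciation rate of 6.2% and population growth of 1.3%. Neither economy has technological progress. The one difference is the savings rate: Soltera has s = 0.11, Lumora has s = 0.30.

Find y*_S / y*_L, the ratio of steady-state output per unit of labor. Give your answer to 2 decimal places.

Steady-state y* = [s/(n + δ)]^(α/(1−α)), so the ratio is [ (s_S/(n + δ)_S) / (s_L/(n + δ)_L) ]^0.5152.
s_S/(n + δ)_S = 0.11/0.075 = 1.4667; s_L/(n + δ)_L = 0.30/0.075 = 4.0000.
Ratio = (1.4667/4.0000)^0.5152 = 0.3667^0.5152 ≈ 0.5964

ratio ≈ 0.60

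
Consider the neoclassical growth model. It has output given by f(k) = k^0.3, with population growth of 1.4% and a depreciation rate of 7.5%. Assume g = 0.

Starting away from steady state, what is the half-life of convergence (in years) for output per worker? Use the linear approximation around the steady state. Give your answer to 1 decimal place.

t_½ ≈ 11.1 years

Near the steady state the convergence rate is λ = (1 − α)(n + δ).
λ = (1 − 0.3) × 0.089 = 0.7 × 0.089 = 0.0623
Half-life = ln 2 / λ = 0.6931 / 0.0623 ≈ 11.13 years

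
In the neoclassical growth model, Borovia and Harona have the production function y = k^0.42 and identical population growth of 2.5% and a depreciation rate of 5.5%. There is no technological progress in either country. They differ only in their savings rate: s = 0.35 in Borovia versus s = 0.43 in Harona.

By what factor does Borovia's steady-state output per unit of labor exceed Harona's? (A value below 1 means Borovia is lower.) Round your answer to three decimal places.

ratio ≈ 0.862

Steady-state y* = [s/(n + δ)]^(α/(1−α)), so the ratio is [ (s_B/(n + δ)_B) / (s_H/(n + δ)_H) ]^0.7241.
s_B/(n + δ)_B = 0.35/0.080 = 4.3750; s_H/(n + δ)_H = 0.43/0.080 = 5.3750.
Ratio = (4.3750/5.3750)^0.7241 = 0.8140^0.7241 ≈ 0.8616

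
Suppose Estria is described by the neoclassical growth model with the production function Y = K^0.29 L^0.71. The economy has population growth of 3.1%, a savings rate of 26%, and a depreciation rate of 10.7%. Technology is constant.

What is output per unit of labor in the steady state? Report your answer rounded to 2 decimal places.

Steady state requires s·f(k) = (n + δ)·k, i.e. s·k^α = (n + δ)·k.
Dividing both sides by k: k^(1−α) = s / (n + δ).
k^0.71 = 0.26 / (0.031 + 0.107) = 0.26 / 0.138 = 1.8841
k* = 1.8841^(1/0.71) ≈ 2.4405
y* = (k*)^α = 2.4405^0.29 ≈ 1.2953

y* = 1.30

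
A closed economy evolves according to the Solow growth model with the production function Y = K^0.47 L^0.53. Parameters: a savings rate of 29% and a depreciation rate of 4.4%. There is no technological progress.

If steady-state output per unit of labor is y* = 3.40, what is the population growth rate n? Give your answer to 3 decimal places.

n ≈ 0.029

At the steady state, Δk = 0, so s·k^α = (n + δ)·k.
Since y* = [s/(n + δ)]^(α/(1−α)), we have s/(n + δ) = (y*)^((1−α)/α) = 3.40^1.1277 = 3.9751.
Therefore n + δ = s / 3.9751 = 0.29 / 3.9751 = 0.0730, so n = 0.0730 − 0.044 = 0.0290.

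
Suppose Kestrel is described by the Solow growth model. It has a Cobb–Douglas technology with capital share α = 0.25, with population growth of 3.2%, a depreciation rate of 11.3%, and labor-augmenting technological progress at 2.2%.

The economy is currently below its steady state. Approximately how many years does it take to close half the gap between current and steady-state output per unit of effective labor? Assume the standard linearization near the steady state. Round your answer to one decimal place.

Near the steady state the convergence rate is λ = (1 − α)(n + g + δ).
λ = (1 − 0.25) × 0.167 = 0.75 × 0.167 = 0.12525
Half-life = ln 2 / λ = 0.6931 / 0.12525 ≈ 5.53 years

half-life ≈ 5.5 years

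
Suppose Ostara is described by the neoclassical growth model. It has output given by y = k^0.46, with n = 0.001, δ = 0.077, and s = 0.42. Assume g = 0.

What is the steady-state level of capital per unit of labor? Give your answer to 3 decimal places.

In steady state, investment equals break-even investment: s·k^α = (n + δ)·k.
Rearranging, k^(1−α) = s / (n + δ).
k^0.54 = 0.42 / (0.001 + 0.077) = 0.42 / 0.078 = 5.3846
k* = 5.3846^(1/0.54) ≈ 22.5937

k* ≈ 22.594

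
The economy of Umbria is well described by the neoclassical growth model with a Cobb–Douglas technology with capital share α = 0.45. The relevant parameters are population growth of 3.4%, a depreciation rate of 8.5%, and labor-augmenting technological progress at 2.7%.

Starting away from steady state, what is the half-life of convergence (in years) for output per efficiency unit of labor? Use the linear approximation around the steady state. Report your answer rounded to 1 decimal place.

Near the steady state the convergence rate is λ = (1 − α)(n + g + δ).
λ = (1 − 0.45) × 0.146 = 0.55 × 0.146 = 0.0803
Half-life = ln 2 / λ = 0.6931 / 0.0803 ≈ 8.63 years

half-life ≈ 8.6 years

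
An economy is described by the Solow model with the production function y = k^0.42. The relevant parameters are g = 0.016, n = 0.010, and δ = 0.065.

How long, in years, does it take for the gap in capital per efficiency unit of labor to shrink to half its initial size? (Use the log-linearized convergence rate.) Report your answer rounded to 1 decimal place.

about 13.1 years

Near the steady state the convergence rate is λ = (1 − α)(n + g + δ).
λ = (1 − 0.42) × 0.091 = 0.58 × 0.091 = 0.05278
Half-life = ln 2 / λ = 0.6931 / 0.05278 ≈ 13.13 years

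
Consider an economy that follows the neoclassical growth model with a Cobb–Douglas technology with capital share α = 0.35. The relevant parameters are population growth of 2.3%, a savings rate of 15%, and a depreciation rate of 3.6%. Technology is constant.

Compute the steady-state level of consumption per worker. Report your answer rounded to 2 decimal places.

c* ≈ 1.40

At the steady state, Δk = 0, so s·k^α = (n + δ)·k.
Rearranging, k^(1−α) = s / (n + δ).
k^0.65 = 0.15 / (0.023 + 0.036) = 0.15 / 0.059 = 2.5424
k* = 2.5424^(1/0.65) ≈ 4.2020
y* = (k*)^α = 4.2020^0.35 ≈ 1.6528
c* = (1 − s)·y* = (1 − 0.15) × 1.6528 ≈ 1.4049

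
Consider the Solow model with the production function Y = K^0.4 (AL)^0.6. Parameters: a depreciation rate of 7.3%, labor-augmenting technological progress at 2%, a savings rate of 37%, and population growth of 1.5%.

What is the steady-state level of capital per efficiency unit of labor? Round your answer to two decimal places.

k* = 7.79

In steady state, investment equals break-even investment: s·k^α = (n + g + δ)·k.
Dividing both sides by k: k^(1−α) = s / (n + g + δ).
k^0.6 = 0.37 / (0.015 + 0.020 + 0.073) = 0.37 / 0.108 = 3.4259
k* = 3.4259^(1/0.6) ≈ 7.7856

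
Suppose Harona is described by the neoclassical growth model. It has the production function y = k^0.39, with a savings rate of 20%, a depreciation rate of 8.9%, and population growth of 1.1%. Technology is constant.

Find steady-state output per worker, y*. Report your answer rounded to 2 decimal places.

y* = 1.56

In steady state, investment equals break-even investment: s·k^α = (n + δ)·k.
Rearranging, k^(1−α) = s / (n + δ).
k^0.61 = 0.20 / (0.011 + 0.089) = 0.20 / 0.100 = 2.0000
k* = 2.0000^(1/0.61) ≈ 3.1152
y* = (k*)^α = 3.1152^0.39 ≈ 1.5576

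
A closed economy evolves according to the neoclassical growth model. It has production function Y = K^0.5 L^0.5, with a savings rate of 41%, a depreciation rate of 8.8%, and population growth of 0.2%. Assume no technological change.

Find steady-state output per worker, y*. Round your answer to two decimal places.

Steady state requires s·f(k) = (n + δ)·k, i.e. s·k^α = (n + δ)·k.
Rearranging, k^(1−α) = s / (n + δ).
k^0.5 = 0.41 / (0.002 + 0.088) = 0.41 / 0.090 = 4.5556
k* = 4.5556^(1/0.5) ≈ 20.7535
y* = (k*)^α = 20.7535^0.5 ≈ 4.5556

y* ≈ 4.56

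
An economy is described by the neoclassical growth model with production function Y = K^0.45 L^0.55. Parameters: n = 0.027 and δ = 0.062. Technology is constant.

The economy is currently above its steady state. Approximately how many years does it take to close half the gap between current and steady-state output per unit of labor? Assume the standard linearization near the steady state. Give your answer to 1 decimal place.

Near the steady state the convergence rate is λ = (1 − α)(n + δ).
λ = (1 − 0.45) × 0.089 = 0.55 × 0.089 = 0.04895
Half-life = ln 2 / λ = 0.6931 / 0.04895 ≈ 14.16 years

t_½ ≈ 14.2 years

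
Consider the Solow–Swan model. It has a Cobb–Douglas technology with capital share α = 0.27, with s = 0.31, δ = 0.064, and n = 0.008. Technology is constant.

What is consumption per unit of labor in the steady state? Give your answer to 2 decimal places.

c* = 1.18

Steady state requires s·f(k) = (n + δ)·k, i.e. s·k^α = (n + δ)·k.
Dividing both sides by k: k^(1−α) = s / (n + δ).
k^0.73 = 0.31 / (0.008 + 0.064) = 0.31 / 0.072 = 4.3056
k* = 4.3056^(1/0.73) ≈ 7.3882
y* = (k*)^α = 7.3882^0.27 ≈ 1.7160
c* = (1 − s)·y* = (1 − 0.31) × 1.7160 ≈ 1.1840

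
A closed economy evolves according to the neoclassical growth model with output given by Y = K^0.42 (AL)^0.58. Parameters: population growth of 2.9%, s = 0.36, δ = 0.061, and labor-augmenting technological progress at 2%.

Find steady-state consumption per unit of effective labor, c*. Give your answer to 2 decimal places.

c* ≈ 1.51

Steady state requires s·f(k) = (n + g + δ)·k, i.e. s·k^α = (n + g + δ)·k.
Rearranging, k^(1−α) = s / (n + g + δ).
k^0.58 = 0.36 / (0.029 + 0.020 + 0.061) = 0.36 / 0.110 = 3.2727
k* = 3.2727^(1/0.58) ≈ 7.7227
y* = (k*)^α = 7.7227^0.42 ≈ 2.3597
c* = (1 − s)·y* = (1 − 0.36) × 2.3597 ≈ 1.5102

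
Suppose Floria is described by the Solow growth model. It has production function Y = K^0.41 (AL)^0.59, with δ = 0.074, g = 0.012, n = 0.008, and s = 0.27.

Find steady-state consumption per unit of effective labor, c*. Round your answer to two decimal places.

Steady state requires s·f(k) = (n + g + δ)·k, i.e. s·k^α = (n + g + δ)·k.
Rearranging, k^(1−α) = s / (n + g + δ).
k^0.59 = 0.27 / (0.008 + 0.012 + 0.074) = 0.27 / 0.094 = 2.8723
k* = 2.8723^(1/0.59) ≈ 5.9794
y* = (k*)^α = 5.9794^0.41 ≈ 2.0818
c* = (1 − s)·y* = (1 − 0.27) × 2.0818 ≈ 1.5197

c* = 1.52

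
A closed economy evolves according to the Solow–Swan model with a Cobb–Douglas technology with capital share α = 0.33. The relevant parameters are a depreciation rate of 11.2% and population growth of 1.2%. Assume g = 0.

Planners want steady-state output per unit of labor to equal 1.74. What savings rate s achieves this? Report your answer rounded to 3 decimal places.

Steady state requires s·f(k) = (n + δ)·k, i.e. s·k^α = (n + δ)·k.
Since y* = [s/(n + δ)]^(α/(1−α)), we have s/(n + δ) = (y*)^((1−α)/α) = 1.74^2.0303 = 3.0788.
Therefore s = 3.0788 × (n + δ) = 3.0788 × 0.124 = 0.3818.

s ≈ 0.382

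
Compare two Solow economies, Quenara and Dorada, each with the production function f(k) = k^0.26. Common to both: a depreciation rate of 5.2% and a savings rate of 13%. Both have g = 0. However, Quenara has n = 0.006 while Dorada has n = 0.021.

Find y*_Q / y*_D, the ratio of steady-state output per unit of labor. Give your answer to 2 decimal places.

y*_Q / y*_D ≈ 1.08

Steady-state y* = [s/(n + δ)]^(α/(1−α)), so the ratio is [ (s_Q/(n + δ)_Q) / (s_D/(n + δ)_D) ]^0.3514.
s_Q/(n + δ)_Q = 0.13/0.058 = 2.2414; s_D/(n + δ)_D = 0.13/0.073 = 1.7808.
Ratio = (2.2414/1.7808)^0.3514 = 1.2586^0.3514 ≈ 1.0842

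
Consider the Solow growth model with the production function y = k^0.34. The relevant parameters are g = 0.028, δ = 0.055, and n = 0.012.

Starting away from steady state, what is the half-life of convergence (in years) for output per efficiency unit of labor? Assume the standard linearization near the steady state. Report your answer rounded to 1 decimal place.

half-life ≈ 11.1 years

Near the steady state the convergence rate is λ = (1 − α)(n + g + δ).
λ = (1 − 0.34) × 0.095 = 0.66 × 0.095 = 0.0627
Half-life = ln 2 / λ = 0.6931 / 0.0627 ≈ 11.05 years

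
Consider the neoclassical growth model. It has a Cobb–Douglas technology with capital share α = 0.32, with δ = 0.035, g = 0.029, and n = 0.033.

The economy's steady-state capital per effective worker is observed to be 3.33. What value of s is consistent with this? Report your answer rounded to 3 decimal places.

Steady state requires s·f(k) = (n + g + δ)·k, i.e. s·k^α = (n + g + δ)·k.
So s / (n + g + δ) = (k*)^(1−α) = 3.33^0.68 = 2.2660.
Therefore s = 2.2660 × (n + g + δ) = 2.2660 × 0.097 = 0.2198.

s ≈ 0.220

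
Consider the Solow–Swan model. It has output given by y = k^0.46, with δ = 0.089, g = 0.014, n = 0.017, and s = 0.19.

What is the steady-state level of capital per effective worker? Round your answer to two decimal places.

Steady state requires s·f(k) = (n + g + δ)·k, i.e. s·k^α = (n + g + δ)·k.
Dividing both sides by k: k^(1−α) = s / (n + g + δ).
k^0.54 = 0.19 / (0.017 + 0.014 + 0.089) = 0.19 / 0.120 = 1.5833
k* = 1.5833^(1/0.54) ≈ 2.3419

k* ≈ 2.34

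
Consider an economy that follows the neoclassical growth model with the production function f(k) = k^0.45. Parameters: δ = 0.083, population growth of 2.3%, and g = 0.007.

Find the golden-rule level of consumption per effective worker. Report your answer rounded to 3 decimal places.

c_gold ≈ 1.704

At the golden rule, f'(k) = n + g + δ, so α·k^(α−1) = n + g + δ and k_gold = (α/(n + g + δ))^(1/(1−α)).
k_gold = (0.45/0.113)^(1/0.55) = 3.9823^1.8182 ≈ 12.3357
c_gold = f(k_gold) − (n + g + δ)·k_gold = 3.0976 − 0.113×12.3357 ≈ 1.7037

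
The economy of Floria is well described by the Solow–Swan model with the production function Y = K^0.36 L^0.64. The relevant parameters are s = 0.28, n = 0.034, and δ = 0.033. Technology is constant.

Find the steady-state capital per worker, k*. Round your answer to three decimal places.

k* = 9.342

At the steady state, Δk = 0, so s·k^α = (n + δ)·k.
Rearranging, k^(1−α) = s / (n + δ).
k^0.64 = 0.28 / (0.034 + 0.033) = 0.28 / 0.067 = 4.1791
k* = 4.1791^(1/0.64) ≈ 9.3420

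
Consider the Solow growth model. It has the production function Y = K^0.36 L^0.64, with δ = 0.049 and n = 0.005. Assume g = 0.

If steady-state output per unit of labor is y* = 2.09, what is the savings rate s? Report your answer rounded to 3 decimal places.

Steady state requires s·f(k) = (n + δ)·k, i.e. s·k^α = (n + δ)·k.
Since y* = [s/(n + δ)]^(α/(1−α)), we have s/(n + δ) = (y*)^((1−α)/α) = 2.09^1.7778 = 3.7081.
Therefore s = 3.7081 × (n + δ) = 3.7081 × 0.054 = 0.2002.

s ≈ 0.200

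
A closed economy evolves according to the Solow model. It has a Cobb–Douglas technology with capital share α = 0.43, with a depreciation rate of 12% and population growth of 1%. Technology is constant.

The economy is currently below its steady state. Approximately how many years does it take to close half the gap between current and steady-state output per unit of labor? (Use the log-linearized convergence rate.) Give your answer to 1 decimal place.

Near the steady state the convergence rate is λ = (1 − α)(n + δ).
λ = (1 − 0.43) × 0.130 = 0.57 × 0.130 = 0.0741
Half-life = ln 2 / λ = 0.6931 / 0.0741 ≈ 9.35 years

t_½ ≈ 9.4 years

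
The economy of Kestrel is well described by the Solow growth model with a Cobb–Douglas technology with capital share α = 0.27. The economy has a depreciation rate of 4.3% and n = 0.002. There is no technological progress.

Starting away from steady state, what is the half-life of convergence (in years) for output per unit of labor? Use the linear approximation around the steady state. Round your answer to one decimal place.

Near the steady state the convergence rate is λ = (1 − α)(n + δ).
λ = (1 − 0.27) × 0.045 = 0.73 × 0.045 = 0.03285
Half-life = ln 2 / λ = 0.6931 / 0.03285 ≈ 21.10 years

t_½ ≈ 21.1 years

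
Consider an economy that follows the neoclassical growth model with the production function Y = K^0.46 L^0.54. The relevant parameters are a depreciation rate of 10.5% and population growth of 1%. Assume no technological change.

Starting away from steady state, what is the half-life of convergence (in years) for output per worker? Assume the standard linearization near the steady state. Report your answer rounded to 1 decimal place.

Near the steady state the convergence rate is λ = (1 − α)(n + δ).
λ = (1 − 0.46) × 0.115 = 0.54 × 0.115 = 0.0621
Half-life = ln 2 / λ = 0.6931 / 0.0621 ≈ 11.16 years

about 11.2 years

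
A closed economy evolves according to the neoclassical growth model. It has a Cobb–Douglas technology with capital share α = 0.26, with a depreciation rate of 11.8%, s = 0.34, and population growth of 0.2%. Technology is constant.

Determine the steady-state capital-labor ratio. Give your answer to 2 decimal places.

k* ≈ 4.09

In steady state, investment equals break-even investment: s·k^α = (n + δ)·k.
Dividing both sides by k: k^(1−α) = s / (n + δ).
k^0.74 = 0.34 / (0.002 + 0.118) = 0.34 / 0.120 = 2.8333
k* = 2.8333^(1/0.74) ≈ 4.0851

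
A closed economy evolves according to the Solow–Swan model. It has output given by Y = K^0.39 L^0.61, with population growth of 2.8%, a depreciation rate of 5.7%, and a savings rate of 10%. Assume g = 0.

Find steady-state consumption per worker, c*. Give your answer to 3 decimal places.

At the steady state, Δk = 0, so s·k^α = (n + δ)·k.
Dividing both sides by k: k^(1−α) = s / (n + δ).
k^0.61 = 0.10 / (0.028 + 0.057) = 0.10 / 0.085 = 1.1765
k* = 1.1765^(1/0.61) ≈ 1.3053
y* = (k*)^α = 1.3053^0.39 ≈ 1.1095
c* = (1 − s)·y* = (1 − 0.10) × 1.1095 ≈ 0.9986

c* = 0.999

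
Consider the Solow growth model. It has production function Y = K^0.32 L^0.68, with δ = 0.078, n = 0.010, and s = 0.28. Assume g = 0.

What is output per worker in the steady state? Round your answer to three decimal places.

y* = 1.724

In steady state, investment equals break-even investment: s·k^α = (n + δ)·k.
Rearranging, k^(1−α) = s / (n + δ).
k^0.68 = 0.28 / (0.010 + 0.078) = 0.28 / 0.088 = 3.1818
k* = 3.1818^(1/0.68) ≈ 5.4856
y* = (k*)^α = 5.4856^0.32 ≈ 1.7241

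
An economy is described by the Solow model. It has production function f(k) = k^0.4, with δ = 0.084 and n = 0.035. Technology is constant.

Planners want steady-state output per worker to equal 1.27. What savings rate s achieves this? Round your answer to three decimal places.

s ≈ 0.170

At the steady state, Δk = 0, so s·k^α = (n + δ)·k.
Since y* = [s/(n + δ)]^(α/(1−α)), we have s/(n + δ) = (y*)^((1−α)/α) = 1.27^1.5 = 1.4312.
Therefore s = 1.4312 × (n + δ) = 1.4312 × 0.119 = 0.1703.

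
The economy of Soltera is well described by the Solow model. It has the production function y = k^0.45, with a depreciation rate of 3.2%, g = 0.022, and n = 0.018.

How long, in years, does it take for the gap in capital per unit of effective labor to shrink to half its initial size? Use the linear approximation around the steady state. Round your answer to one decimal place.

Near the steady state the convergence rate is λ = (1 − α)(n + g + δ).
λ = (1 − 0.45) × 0.072 = 0.55 × 0.072 = 0.0396
Half-life = ln 2 / λ = 0.6931 / 0.0396 ≈ 17.50 years

half-life ≈ 17.5 years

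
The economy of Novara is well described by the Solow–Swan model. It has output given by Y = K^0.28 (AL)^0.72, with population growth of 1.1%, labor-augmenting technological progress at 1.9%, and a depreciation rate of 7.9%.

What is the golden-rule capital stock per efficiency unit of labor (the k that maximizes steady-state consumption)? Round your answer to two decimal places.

k_gold ≈ 3.71

The golden rule sets f'(k) = n + g + δ, i.e. α·k^(α−1) = n + g + δ.
So k^(1−α) = α / (n + g + δ) = 0.28 / 0.109 = 2.5688.
k_gold = 2.5688^(1/0.72) ≈ 3.7074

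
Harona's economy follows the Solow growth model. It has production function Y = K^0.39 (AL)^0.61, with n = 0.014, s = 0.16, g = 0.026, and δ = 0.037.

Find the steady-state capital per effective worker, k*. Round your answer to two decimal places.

Steady state requires s·f(k) = (n + g + δ)·k, i.e. s·k^α = (n + g + δ)·k.
Rearranging, k^(1−α) = s / (n + g + δ).
k^0.61 = 0.16 / (0.014 + 0.026 + 0.037) = 0.16 / 0.077 = 2.0779
k* = 2.0779^(1/0.61) ≈ 3.3166

k* ≈ 3.32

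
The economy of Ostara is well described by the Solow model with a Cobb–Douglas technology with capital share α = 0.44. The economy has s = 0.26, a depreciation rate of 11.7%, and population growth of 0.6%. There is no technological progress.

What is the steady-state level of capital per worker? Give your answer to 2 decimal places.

k* ≈ 3.81

Steady state requires s·f(k) = (n + δ)·k, i.e. s·k^α = (n + δ)·k.
Rearranging, k^(1−α) = s / (n + δ).
k^0.56 = 0.26 / (0.006 + 0.117) = 0.26 / 0.123 = 2.1138
k* = 2.1138^(1/0.56) ≈ 3.8060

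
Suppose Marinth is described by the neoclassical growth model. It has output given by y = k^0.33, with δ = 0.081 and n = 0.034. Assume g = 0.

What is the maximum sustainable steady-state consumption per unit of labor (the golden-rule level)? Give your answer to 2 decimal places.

At the golden rule, f'(k) = n + δ, so α·k^(α−1) = n + δ and k_gold = (α/(n + δ))^(1/(1−α)).
k_gold = (0.33/0.115)^(1/0.67) = 2.8696^1.4925 ≈ 4.8228
c_gold = f(k_gold) − (n + δ)·k_gold = 1.6807 − 0.115×4.8228 ≈ 1.1261

c_gold ≈ 1.13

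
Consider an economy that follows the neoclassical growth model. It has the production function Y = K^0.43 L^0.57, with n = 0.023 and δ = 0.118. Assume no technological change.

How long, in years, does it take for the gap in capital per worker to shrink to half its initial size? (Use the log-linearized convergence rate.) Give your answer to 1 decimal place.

about 8.6 years

Near the steady state the convergence rate is λ = (1 − α)(n + δ).
λ = (1 − 0.43) × 0.141 = 0.57 × 0.141 = 0.08037
Half-life = ln 2 / λ = 0.6931 / 0.08037 ≈ 8.62 years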